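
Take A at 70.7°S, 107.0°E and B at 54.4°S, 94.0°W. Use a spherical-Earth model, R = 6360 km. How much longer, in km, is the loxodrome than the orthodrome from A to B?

2110 km

Great circle: cos σ = sin φ₁ sin φ₂ + cos φ₁ cos φ₂ cos Δλ,  σ = 0.9425 rad → d_gc = 5994.2 km
Rhumb line: Δψ = +0.6356, q = Δφ/Δψ = 0.4476, d_rh = R√(Δφ²+q²Δλ²) = 8103.8 km
Excess = 8103.8 − 5994.2 = 2109.6 ≈ 2110 km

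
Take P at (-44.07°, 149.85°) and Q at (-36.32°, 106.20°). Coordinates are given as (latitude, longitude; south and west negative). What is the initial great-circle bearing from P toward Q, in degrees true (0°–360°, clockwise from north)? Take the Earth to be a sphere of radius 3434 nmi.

267.9°

θ = atan2( sin Δλ·cos φ₂ ,  cos φ₁ sin φ₂ − sin φ₁ cos φ₂ cos Δλ )
  = atan2(-0.5562, -0.0201) = 267.93°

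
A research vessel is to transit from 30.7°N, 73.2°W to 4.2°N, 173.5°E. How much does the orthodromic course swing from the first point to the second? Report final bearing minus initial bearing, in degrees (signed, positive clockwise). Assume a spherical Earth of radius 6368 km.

Initial bearing θ₁ = atan2(sin Δλ cos φ₂, cos φ₁ sin φ₂ − sin φ₁ cos φ₂ cos Δλ) = 286.10°
Final bearing θ₂ = (initial bearing from the destination back to the start) + 180° = 235.93°
Δθ = θ₂ − θ₁ = -50.2°

-50.2°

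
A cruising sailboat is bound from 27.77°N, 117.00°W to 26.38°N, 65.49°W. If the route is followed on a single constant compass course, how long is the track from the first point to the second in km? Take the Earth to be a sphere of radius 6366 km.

5098 km

Δψ = ln[tan(π/4+φ₂/2)/tan(π/4+φ₁/2)] = -0.0272;  Δφ = -0.0243 rad,  Δλ = +0.8990 rad
q = Δφ/Δψ = 0.8904
d = R·√(Δφ² + q²Δλ²) = 6366·0.80083 = 5098 km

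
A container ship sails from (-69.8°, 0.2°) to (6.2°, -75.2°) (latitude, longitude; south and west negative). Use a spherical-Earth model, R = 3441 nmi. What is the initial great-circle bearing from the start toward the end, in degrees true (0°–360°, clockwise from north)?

N = sin Δλ·cos φ₂ = -0.9620;  D = cos φ₁ sin φ₂ − sin φ₁ cos φ₂ cos Δλ = +0.2725
initial course = atan2(N, D) = 285.81°

285.8°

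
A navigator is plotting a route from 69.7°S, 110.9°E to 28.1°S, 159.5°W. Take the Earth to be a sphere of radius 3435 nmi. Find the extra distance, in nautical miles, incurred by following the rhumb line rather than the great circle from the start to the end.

262 nmi

Great circle: cos σ = sin φ₁ sin φ₂ + cos φ₁ cos φ₂ cos Δλ,  σ = 1.1109 rad → d_gc = 3815.8 nmi
Rhumb line: Δψ = +1.2088, q = Δφ/Δψ = 0.6006, d_rh = R√(Δφ²+q²Δλ²) = 4077.9 nmi
Excess = 4077.9 − 3815.8 = 262.1 ≈ 262 nmi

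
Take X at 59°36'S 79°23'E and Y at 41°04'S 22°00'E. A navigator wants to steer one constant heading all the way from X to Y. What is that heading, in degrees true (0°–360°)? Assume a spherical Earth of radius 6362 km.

297.2°

Meridional parts: M(φ₁)=-1.3031, M(φ₂)=-0.7874 → ΔM = +0.5157;  Δλ = -1.0015 rad
tan C = Δλ / ΔM = -1.9422 → C = 297.24°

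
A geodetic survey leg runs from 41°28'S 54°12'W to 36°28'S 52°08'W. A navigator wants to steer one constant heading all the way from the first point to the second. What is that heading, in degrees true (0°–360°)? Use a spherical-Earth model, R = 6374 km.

Meridional parts: M(φ₁)=-0.7967, M(φ₂)=-0.6844 → ΔM = +0.1123;  Δλ = +0.0361 rad
tan C = Δλ / ΔM = +0.3211 → C = 17.80°

17.8°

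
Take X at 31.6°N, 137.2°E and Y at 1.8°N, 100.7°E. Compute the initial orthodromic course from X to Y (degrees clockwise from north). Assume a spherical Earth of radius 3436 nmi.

θ = atan2( sin Δλ·cos φ₂ ,  cos φ₁ sin φ₂ − sin φ₁ cos φ₂ cos Δλ )
  = atan2(-0.5945, -0.3942) = 236.45°

236.5°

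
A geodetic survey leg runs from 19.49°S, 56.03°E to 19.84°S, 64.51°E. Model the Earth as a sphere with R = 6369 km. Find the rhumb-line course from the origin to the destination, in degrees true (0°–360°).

Δψ = ln[tan(π/4+φ₂/2)/tan(π/4+φ₁/2)] = -0.0065
Δλ = +0.1480 rad (taken the short way round)
course = atan2(Δλ, Δψ) = 92.51°

92.5°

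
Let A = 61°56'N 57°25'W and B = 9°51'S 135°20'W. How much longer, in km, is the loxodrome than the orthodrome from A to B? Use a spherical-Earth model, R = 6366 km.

240 km

Great circle: cos σ = sin φ₁ sin φ₂ + cos φ₁ cos φ₂ cos Δλ,  σ = 1.6247 rad → d_gc = 10343.1 km
Rhumb line: Δψ = -1.5593, q = Δφ/Δψ = 0.8035, d_rh = R√(Δφ²+q²Δλ²) = 10582.8 km
Excess = 10582.8 − 10343.1 = 239.7 ≈ 240 km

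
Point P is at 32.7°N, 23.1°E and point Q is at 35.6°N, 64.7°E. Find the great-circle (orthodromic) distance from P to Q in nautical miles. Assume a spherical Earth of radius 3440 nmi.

2059 nmi

cos σ = sin φ₁ sin φ₂ + cos φ₁ cos φ₂ cos Δλ
      = sin(32.70°)sin(35.60°) + cos(32.70°)cos(35.60°)cos(41.60°) = 0.8262
σ = 34.294° → d = Rσ = 3440·0.59855 = 2059 nmi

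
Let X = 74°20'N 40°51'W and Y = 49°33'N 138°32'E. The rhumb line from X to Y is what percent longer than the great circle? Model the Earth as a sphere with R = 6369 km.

Great circle: σ = 0.9794 rad → d_gc = Rσ = 6237.9 km
Rhumb: Δφ = -0.4326, Δλ = +3.1308, Δψ = -0.9851, q = Δφ/Δψ = 0.4391 → d_rh = R√(Δφ²+q²Δλ²) = 9179.2 km
Excess = (9179.2 − 6237.9) / 6237.9 = 2941.3 / 6237.9 = 47.152% ≈ 47.2%

47.2%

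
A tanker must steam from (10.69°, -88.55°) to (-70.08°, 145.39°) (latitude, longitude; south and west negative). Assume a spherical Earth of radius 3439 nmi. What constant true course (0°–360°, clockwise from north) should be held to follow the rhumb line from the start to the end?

Meridional parts: M(φ₁)=+0.1877, M(φ₂)=-1.7395 → ΔM = -1.9272;  Δλ = -2.2002 rad
tan C = Δλ / ΔM = +1.1417 → C = 228.78°

228.8°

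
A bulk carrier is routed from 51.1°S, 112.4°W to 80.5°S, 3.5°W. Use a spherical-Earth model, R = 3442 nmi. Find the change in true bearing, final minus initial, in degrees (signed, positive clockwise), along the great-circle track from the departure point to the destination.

At departure: θ₁ = atan2(sin Δλ cos φ₂, cos φ₁ sin φ₂ − sin φ₁ cos φ₂ cos Δλ) = 166.71°
At arrival: θ₂ = atan2(sin Δλ cos φ₁, −cos φ₂ sin φ₁ + sin φ₂ cos φ₁ cos Δλ) = 61.02°
Δθ = θ₂ − θ₁ = -105.7°

-105.7°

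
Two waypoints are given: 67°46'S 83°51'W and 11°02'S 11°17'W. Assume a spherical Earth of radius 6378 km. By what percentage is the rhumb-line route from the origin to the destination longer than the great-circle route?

Great circle: σ = 1.2782 rad → d_gc = Rσ = 8152.5 km
Rhumb: Δφ = +0.9902, Δλ = +1.2665, Δψ = +1.4334, q = Δφ/Δψ = 0.6908 → d_rh = R√(Δφ²+q²Δλ²) = 8427.6 km
Excess = (8427.6 − 8152.5) / 8152.5 = 275.1 / 8152.5 = 3.37% ≈ 3.4%

3.4%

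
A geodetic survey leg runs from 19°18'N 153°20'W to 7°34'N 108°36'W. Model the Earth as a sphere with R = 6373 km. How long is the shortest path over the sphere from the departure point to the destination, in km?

4996 km

cos σ = sin φ₁ sin φ₂ + cos φ₁ cos φ₂ cos Δλ
      = sin(19.30°)sin(7.57°) + cos(19.30°)cos(7.57°)cos(44.73°) = 0.7082
σ = 44.915° → d = Rσ = 6373·0.78392 = 4996 km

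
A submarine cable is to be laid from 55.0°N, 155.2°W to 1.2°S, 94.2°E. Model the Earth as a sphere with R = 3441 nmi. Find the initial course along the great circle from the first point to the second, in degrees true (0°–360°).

θ = atan2( sin Δλ·cos φ₂ ,  cos φ₁ sin φ₂ − sin φ₁ cos φ₂ cos Δλ )
  = atan2(-0.9359, +0.2761) = 286.44°

286.4°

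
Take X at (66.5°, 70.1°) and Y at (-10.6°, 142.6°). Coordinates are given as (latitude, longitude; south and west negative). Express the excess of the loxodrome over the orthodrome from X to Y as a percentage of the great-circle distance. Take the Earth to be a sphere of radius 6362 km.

2.3%

Great circle: σ = 1.6217 rad → d_gc = Rσ = 10317.0 km
Rhumb: Δφ = -1.3456, Δλ = +1.2654, Δψ = -1.7563, q = Δφ/Δψ = 0.7662 → d_rh = R√(Δφ²+q²Δλ²) = 10551.6 km
Excess = (10551.6 − 10317.0) / 10317.0 = 234.6 / 10317.0 = 2.27% ≈ 2.3%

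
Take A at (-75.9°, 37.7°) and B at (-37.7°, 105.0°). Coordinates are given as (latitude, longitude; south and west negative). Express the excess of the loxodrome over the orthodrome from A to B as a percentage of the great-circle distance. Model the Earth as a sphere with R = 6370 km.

Great circle: σ = 0.8400 rad → d_gc = Rσ = 5350.6 km
Rhumb: Δφ = +0.6667, Δλ = +1.1746, Δψ = +1.3788, q = Δφ/Δψ = 0.4836 → d_rh = R√(Δφ²+q²Δλ²) = 5579.2 km
Excess = (5579.2 − 5350.6) / 5350.6 = 228.6 / 5350.6 = 4.27% ≈ 4.3%

4.3%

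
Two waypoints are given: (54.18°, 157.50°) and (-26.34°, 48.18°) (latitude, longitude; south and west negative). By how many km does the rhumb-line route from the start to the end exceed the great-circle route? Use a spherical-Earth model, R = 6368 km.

310 km

Great circle: cos σ = sin φ₁ sin φ₂ + cos φ₁ cos φ₂ cos Δλ,  σ = 2.1333 rad → d_gc = 13584.8 km
Rhumb line: Δψ = -1.6064, q = Δφ/Δψ = 0.8749, d_rh = R√(Δφ²+q²Δλ²) = 13895.2 km
Excess = 13895.2 − 13584.8 = 310.4 ≈ 310 km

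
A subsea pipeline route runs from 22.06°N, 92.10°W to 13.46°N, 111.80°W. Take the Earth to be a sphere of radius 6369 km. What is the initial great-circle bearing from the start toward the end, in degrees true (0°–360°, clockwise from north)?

θ = atan2( sin Δλ·cos φ₂ ,  cos φ₁ sin φ₂ − sin φ₁ cos φ₂ cos Δλ )
  = atan2(-0.3278, -0.1282) = 248.65°

248.6°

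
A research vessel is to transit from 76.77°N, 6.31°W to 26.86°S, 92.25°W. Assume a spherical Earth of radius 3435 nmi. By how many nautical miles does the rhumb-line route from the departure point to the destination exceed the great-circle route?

240 nmi

Great circle: cos σ = sin φ₁ sin φ₂ + cos φ₁ cos φ₂ cos Δλ,  σ = 2.0102 rad → d_gc = 6904.9 nmi
Rhumb line: Δψ = -2.6414, q = Δφ/Δψ = 0.6847, d_rh = R√(Δφ²+q²Δλ²) = 7144.6 nmi
Excess = 7144.6 − 6904.9 = 239.7 ≈ 240 nmi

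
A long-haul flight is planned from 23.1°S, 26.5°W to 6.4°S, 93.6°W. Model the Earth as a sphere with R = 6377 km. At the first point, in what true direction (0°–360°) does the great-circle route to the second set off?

273.1°

N = sin Δλ·cos φ₂ = -0.9154;  D = cos φ₁ sin φ₂ − sin φ₁ cos φ₂ cos Δλ = +0.0492
initial course = atan2(N, D) = 273.08°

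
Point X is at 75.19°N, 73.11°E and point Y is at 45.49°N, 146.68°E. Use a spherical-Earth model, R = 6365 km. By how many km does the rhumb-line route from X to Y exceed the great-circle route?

258 km

Great circle: cos σ = sin φ₁ sin φ₂ + cos φ₁ cos φ₂ cos Δλ,  σ = 0.7375 rad → d_gc = 4694.5 km
Rhumb line: Δψ = -1.1470, q = Δφ/Δψ = 0.4519, d_rh = R√(Δφ²+q²Δλ²) = 4952.7 km
Excess = 4952.7 − 4694.5 = 258.2 ≈ 258 km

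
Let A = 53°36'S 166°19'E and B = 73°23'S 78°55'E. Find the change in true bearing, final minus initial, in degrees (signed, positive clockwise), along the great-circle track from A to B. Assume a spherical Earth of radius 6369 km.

+81.9°

Initial bearing θ₁ = atan2(sin Δλ cos φ₂, cos φ₁ sin φ₂ − sin φ₁ cos φ₂ cos Δλ) = 207.10°
Final bearing θ₂ = (initial bearing from the destination back to the start) + 180° = 289.02°
Δθ = θ₂ − θ₁ = +81.9°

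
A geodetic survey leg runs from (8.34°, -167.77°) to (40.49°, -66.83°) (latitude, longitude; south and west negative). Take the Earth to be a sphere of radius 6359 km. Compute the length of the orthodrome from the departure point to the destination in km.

Haversine: a = sin²(Δφ/2)+cos φ₁ cos φ₂ sin²(Δλ/2) = 0.52431;  σ = 2·atan2(√a,√(1−a))
σ = 92.787° → d = Rσ = 6359·1.61944 = 10298 km

10298 km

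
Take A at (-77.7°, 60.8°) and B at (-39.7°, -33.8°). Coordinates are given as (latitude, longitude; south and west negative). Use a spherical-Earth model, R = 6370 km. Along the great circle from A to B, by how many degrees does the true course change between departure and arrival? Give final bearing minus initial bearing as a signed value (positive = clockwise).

At departure: θ₁ = atan2(sin Δλ cos φ₂, cos φ₁ sin φ₂ − sin φ₁ cos φ₂ cos Δλ) = 255.64°
At arrival: θ₂ = atan2(sin Δλ cos φ₁, −cos φ₂ sin φ₁ + sin φ₂ cos φ₁ cos Δλ) = 344.44°
Δθ = θ₂ − θ₁ = +88.8°

+88.8°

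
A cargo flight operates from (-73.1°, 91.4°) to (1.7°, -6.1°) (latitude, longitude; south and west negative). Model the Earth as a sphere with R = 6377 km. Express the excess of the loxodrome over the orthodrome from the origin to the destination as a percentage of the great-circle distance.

Great circle: σ = 1.6372 rad → d_gc = Rσ = 10440.2 km
Rhumb: Δφ = +1.3055, Δλ = -1.7017, Δψ = +1.9364, q = Δφ/Δψ = 0.6742 → d_rh = R√(Δφ²+q²Δλ²) = 11083.0 km
Excess = (11083.0 − 10440.2) / 10440.2 = 642.8 / 10440.2 = 6.16% ≈ 6.2%

6.2%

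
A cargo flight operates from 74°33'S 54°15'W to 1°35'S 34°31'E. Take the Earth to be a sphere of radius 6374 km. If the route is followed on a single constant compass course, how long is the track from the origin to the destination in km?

10327 km

Δψ = ln[tan(π/4+φ₂/2)/tan(π/4+φ₁/2)] = +1.9700;  Δφ = +1.2735 rad,  Δλ = +1.5493 rad
q = Δφ/Δψ = 0.6464
d = R·√(Δφ² + q²Δλ²) = 6374·1.62014 = 10327 km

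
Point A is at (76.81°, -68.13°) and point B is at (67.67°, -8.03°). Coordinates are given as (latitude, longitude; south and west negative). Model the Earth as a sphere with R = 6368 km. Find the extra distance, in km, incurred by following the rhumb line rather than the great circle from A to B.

Great circle: cos σ = sin φ₁ sin φ₂ + cos φ₁ cos φ₂ cos Δλ,  σ = 0.3368 rad → d_gc = 2144.6 km
Rhumb line: Δψ = -0.5348, q = Δφ/Δψ = 0.2983, d_rh = R√(Δφ²+q²Δλ²) = 2236.4 km
Excess = 2236.4 − 2144.6 = 91.8 ≈ 92 km

92 km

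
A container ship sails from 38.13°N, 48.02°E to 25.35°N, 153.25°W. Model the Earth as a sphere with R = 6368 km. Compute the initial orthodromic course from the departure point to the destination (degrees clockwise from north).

θ = atan2( sin Δλ·cos φ₂ ,  cos φ₁ sin φ₂ − sin φ₁ cos φ₂ cos Δλ )
  = atan2(+0.3278, +0.8568) = 20.94°

20.9°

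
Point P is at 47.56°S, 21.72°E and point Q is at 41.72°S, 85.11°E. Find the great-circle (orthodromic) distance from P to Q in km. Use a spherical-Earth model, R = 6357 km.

Haversine: a = sin²(Δφ/2)+cos φ₁ cos φ₂ sin²(Δλ/2) = 0.14163;  σ = 2·atan2(√a,√(1−a))
σ = 44.215° → d = Rσ = 6357·0.77169 = 4906 km

4906 km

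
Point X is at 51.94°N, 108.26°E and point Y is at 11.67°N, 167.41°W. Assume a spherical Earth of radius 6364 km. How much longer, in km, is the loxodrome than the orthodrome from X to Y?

Great circle: cos σ = sin φ₁ sin φ₂ + cos φ₁ cos φ₂ cos Δλ,  σ = 1.3501 rad → d_gc = 8592.0 km
Rhumb line: Δψ = -0.8594, q = Δφ/Δψ = 0.8179, d_rh = R√(Δφ²+q²Δλ²) = 8871.0 km
Excess = 8871.0 − 8592.0 = 279.0 ≈ 279 km

279 km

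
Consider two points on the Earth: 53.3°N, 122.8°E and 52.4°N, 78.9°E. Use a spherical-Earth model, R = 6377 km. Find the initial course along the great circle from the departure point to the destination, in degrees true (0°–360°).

N = sin Δλ·cos φ₂ = -0.4231;  D = cos φ₁ sin φ₂ − sin φ₁ cos φ₂ cos Δλ = +0.1210
initial course = atan2(N, D) = 285.96°

286.0°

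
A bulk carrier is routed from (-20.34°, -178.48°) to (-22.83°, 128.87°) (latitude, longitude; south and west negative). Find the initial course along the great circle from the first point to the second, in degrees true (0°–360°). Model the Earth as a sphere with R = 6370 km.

257.0°

N = sin Δλ·cos φ₂ = -0.7327;  D = cos φ₁ sin φ₂ − sin φ₁ cos φ₂ cos Δλ = -0.1694
initial course = atan2(N, D) = 256.98°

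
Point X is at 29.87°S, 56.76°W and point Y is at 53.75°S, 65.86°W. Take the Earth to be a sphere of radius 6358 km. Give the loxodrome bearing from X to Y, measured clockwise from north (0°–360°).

195.6°

Δψ = ln[tan(π/4+φ₂/2)/tan(π/4+φ₁/2)] = -0.5701
Δλ = -0.1588 rad (taken the short way round)
course = atan2(Δλ, Δψ) = 195.57°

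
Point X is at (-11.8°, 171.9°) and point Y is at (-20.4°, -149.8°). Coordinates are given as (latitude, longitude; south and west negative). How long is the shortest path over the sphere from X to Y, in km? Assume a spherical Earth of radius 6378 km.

Haversine: a = sin²(Δφ/2)+cos φ₁ cos φ₂ sin²(Δλ/2) = 0.10435;  σ = 2·atan2(√a,√(1−a))
σ = 37.693° → d = Rσ = 6378·0.65787 = 4196 km

4196 km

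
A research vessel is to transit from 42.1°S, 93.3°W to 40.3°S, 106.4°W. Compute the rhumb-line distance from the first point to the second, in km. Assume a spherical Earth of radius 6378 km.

1115 km

Rhumb course C = atan2(Δλ, Δψ) with Δψ = ln[tan(π/4+φ₂/2)/tan(π/4+φ₁/2)] = +0.0418, Δλ = -0.2286 → C = 280.35°
d = R·|Δφ| / |cos C| = 6378·0.03142 / 0.17967 = 1115 km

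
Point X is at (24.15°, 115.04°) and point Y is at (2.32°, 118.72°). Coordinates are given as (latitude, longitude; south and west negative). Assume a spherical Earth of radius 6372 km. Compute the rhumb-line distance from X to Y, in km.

2460 km

Rhumb course C = atan2(Δλ, Δψ) with Δψ = ln[tan(π/4+φ₂/2)/tan(π/4+φ₁/2)] = -0.3941, Δλ = +0.0642 → C = 170.74°
d = R·|Δφ| / |cos C| = 6372·0.38101 / 0.98698 = 2460 km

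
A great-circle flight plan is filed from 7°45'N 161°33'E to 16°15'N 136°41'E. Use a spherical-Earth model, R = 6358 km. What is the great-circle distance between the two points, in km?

cos σ = sin φ₁ sin φ₂ + cos φ₁ cos φ₂ cos Δλ
      = sin(7.75°)sin(16.25°) + cos(7.75°)cos(16.25°)cos(-24.87°) = 0.9008
σ = 25.734° → d = Rσ = 6358·0.44914 = 2856 km

2856 km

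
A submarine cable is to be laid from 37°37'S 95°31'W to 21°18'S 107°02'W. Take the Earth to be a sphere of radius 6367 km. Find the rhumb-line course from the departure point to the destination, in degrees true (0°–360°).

328.6°

Δψ = ln[tan(π/4+φ₂/2)/tan(π/4+φ₁/2)] = +0.3289
Δλ = -0.2010 rad (taken the short way round)
course = atan2(Δλ, Δψ) = 328.57°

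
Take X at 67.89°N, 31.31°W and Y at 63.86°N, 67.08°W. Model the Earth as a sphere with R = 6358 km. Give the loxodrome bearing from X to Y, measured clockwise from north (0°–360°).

Meridional parts: M(φ₁)=+1.6328, M(φ₂)=+1.4603 → ΔM = -0.1725;  Δλ = -0.6243 rad
tan C = Δλ / ΔM = +3.6196 → C = 254.56°

254.6°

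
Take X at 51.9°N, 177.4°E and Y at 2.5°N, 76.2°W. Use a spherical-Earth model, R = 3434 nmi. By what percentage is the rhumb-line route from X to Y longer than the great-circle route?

4.7%

Great circle: σ = 1.7110 rad → d_gc = Rσ = 5875.5 nmi
Rhumb: Δφ = -0.8622, Δλ = +1.8570, Δψ = -1.0197, q = Δφ/Δψ = 0.8455 → d_rh = R√(Δφ²+q²Δλ²) = 6151.5 nmi
Excess = (6151.5 − 5875.5) / 5875.5 = 276.0 / 5875.5 = 4.70% ≈ 4.7%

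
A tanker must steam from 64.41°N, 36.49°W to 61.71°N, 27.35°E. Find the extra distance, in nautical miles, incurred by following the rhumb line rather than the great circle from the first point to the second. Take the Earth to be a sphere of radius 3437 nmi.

Great circle: cos σ = sin φ₁ sin φ₂ + cos φ₁ cos φ₂ cos Δλ,  σ = 0.4855 rad → d_gc = 1668.72 nmi
Rhumb line: Δψ = -0.1041, q = Δφ/Δψ = 0.4527, d_rh = R√(Δφ²+q²Δλ²) = 1741.16 nmi
Excess = 1741.16 − 1668.72 = 72.44 ≈ 72 nmi

72 nmi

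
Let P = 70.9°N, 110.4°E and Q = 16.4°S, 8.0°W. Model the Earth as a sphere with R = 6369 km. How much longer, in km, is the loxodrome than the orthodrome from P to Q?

Great circle: cos σ = sin φ₁ sin φ₂ + cos φ₁ cos φ₂ cos Δλ,  σ = 1.9999 rad → d_gc = 12737.7 km
Rhumb line: Δψ = -2.0726, q = Δφ/Δψ = 0.7352, d_rh = R√(Δφ²+q²Δλ²) = 13703.7 km
Excess = 13703.7 − 12737.7 = 966.0 ≈ 966 km

966 km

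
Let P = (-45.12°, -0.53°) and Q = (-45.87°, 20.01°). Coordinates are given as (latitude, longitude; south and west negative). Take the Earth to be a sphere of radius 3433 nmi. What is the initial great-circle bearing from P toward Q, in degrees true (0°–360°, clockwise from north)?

θ = atan2( sin Δλ·cos φ₂ ,  cos φ₁ sin φ₂ − sin φ₁ cos φ₂ cos Δλ )
  = atan2(+0.2443, -0.0445) = 100.31°

100.3°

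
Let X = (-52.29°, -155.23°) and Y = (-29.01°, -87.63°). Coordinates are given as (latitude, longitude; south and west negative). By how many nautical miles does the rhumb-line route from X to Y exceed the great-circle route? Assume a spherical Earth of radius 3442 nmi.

Great circle: cos σ = sin φ₁ sin φ₂ + cos φ₁ cos φ₂ cos Δλ,  σ = 0.9428 rad → d_gc = 3245.2 nmi
Rhumb line: Δψ = +0.5450, q = Δφ/Δψ = 0.7456, d_rh = R√(Δφ²+q²Δλ²) = 3335.2 nmi
Excess = 3335.2 − 3245.2 = 90.0 ≈ 90 nmi

90 nmi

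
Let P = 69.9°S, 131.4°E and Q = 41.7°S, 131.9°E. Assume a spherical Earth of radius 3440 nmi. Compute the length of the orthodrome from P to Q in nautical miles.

1693 nmi

Haversine: a = sin²(Δφ/2)+cos φ₁ cos φ₂ sin²(Δλ/2) = 0.05935;  σ = 2·atan2(√a,√(1−a))
σ = 28.201° → d = Rσ = 3440·0.49220 = 1693 nmi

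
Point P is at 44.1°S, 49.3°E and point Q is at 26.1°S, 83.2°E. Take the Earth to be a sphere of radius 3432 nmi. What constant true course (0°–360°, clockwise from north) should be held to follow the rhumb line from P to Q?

Δψ = ln[tan(π/4+φ₂/2)/tan(π/4+φ₁/2)] = +0.3872
Δλ = +0.5917 rad (taken the short way round)
course = atan2(Δλ, Δψ) = 56.80°

56.8°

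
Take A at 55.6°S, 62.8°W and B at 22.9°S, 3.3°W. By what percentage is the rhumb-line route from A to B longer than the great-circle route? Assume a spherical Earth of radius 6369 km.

Great circle: σ = 0.9457 rad → d_gc = Rσ = 6022.9 km
Rhumb: Δφ = +0.5707, Δλ = +1.0385, Δψ = +0.7619, q = Δφ/Δψ = 0.7491 → d_rh = R√(Δφ²+q²Δλ²) = 6145.0 km
Excess = (6145.0 − 6022.9) / 6022.9 = 122.1 / 6022.9 = 2.03% ≈ 2.0%

2.0%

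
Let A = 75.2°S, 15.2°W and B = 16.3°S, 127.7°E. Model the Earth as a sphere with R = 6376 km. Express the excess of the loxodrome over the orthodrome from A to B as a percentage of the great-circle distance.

19.6%

Great circle: σ = 1.4949 rad → d_gc = Rσ = 9531.6 km
Rhumb: Δφ = +1.0280, Δλ = +2.4941, Δψ = +1.7528, q = Δφ/Δψ = 0.5865 → d_rh = R√(Δφ²+q²Δλ²) = 11399.5 km
Excess = (11399.5 − 9531.6) / 9531.6 = 1867.9 / 9531.6 = 19.60% ≈ 19.6%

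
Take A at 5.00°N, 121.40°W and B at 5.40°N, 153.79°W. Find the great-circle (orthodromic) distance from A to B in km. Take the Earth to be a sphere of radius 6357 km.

3579 km

Haversine: a = sin²(Δφ/2)+cos φ₁ cos φ₂ sin²(Δλ/2) = 0.07716;  σ = 2·atan2(√a,√(1−a))
σ = 32.255° → d = Rσ = 6357·0.56296 = 3579 km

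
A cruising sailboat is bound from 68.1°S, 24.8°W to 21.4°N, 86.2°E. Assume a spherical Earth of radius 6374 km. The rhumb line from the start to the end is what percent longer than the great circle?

Great circle: σ = 2.0522 rad → d_gc = Rσ = 13080.5 km
Rhumb: Δφ = +1.5621, Δλ = +1.9373, Δψ = +2.0251, q = Δφ/Δψ = 0.7714 → d_rh = R√(Δφ²+q²Δλ²) = 13779.0 km
Excess = (13779.0 − 13080.5) / 13080.5 = 698.5 / 13080.5 = 5.34% ≈ 5.3%

5.3%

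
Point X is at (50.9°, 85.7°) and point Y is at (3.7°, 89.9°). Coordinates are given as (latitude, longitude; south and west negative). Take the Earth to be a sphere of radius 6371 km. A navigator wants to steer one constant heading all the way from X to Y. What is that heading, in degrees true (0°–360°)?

Meridional parts: M(φ₁)=+1.0354, M(φ₂)=+0.0646 → ΔM = -0.9707;  Δλ = +0.0733 rad
tan C = Δλ / ΔM = -0.0755 → C = 175.68°

175.7°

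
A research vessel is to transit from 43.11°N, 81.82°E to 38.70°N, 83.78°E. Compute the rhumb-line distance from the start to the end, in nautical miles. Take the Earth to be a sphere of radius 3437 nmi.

279 nmi

Δψ = ln[tan(π/4+φ₂/2)/tan(π/4+φ₁/2)] = -0.1019;  Δφ = -0.0770 rad,  Δλ = +0.0342 rad
q = Δφ/Δψ = 0.7553
d = R·√(Δφ² + q²Δλ²) = 3437·0.08119 = 279 nmi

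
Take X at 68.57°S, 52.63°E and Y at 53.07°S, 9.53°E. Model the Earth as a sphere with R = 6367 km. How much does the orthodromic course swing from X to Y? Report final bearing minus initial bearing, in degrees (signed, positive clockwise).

+38.4°

Initial bearing θ₁ = atan2(sin Δλ cos φ₂, cos φ₁ sin φ₂ − sin φ₁ cos φ₂ cos Δλ) = 285.82°
Final bearing θ₂ = (initial bearing from the destination back to the start) + 180° = 324.19°
Δθ = θ₂ − θ₁ = +38.4°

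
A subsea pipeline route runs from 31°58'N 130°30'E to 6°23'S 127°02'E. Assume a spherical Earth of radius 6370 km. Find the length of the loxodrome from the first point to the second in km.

4280 km

Δψ = ln[tan(π/4+φ₂/2)/tan(π/4+φ₁/2)] = -0.7010;  Δφ = -0.6693 rad,  Δλ = -0.0605 rad
q = Δφ/Δψ = 0.9548
d = R·√(Δφ² + q²Δλ²) = 6370·0.67182 = 4280 km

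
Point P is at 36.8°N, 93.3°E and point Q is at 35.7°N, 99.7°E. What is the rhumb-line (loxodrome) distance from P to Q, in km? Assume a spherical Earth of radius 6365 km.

Rhumb course C = atan2(Δλ, Δψ) with Δψ = ln[tan(π/4+φ₂/2)/tan(π/4+φ₁/2)] = -0.0238, Δλ = +0.1117 → C = 102.03°
d = R·|Δφ| / |cos C| = 6365·0.01920 / 0.20845 = 586 km

586 km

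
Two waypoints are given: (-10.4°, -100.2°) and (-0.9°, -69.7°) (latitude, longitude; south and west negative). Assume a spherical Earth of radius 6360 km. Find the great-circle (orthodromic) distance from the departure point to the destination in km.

3526 km

cos σ = sin φ₁ sin φ₂ + cos φ₁ cos φ₂ cos Δλ
      = sin(-10.40°)sin(-0.90°) + cos(-10.40°)cos(-0.90°)cos(30.50°) = 0.8502
σ = 31.766° → d = Rσ = 6360·0.55442 = 3526 km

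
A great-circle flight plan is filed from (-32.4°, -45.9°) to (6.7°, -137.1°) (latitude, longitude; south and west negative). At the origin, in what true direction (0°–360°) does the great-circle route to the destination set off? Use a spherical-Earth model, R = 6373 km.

275.0°

θ = atan2( sin Δλ·cos φ₂ ,  cos φ₁ sin φ₂ − sin φ₁ cos φ₂ cos Δλ )
  = atan2(-0.9930, +0.0874) = 275.03°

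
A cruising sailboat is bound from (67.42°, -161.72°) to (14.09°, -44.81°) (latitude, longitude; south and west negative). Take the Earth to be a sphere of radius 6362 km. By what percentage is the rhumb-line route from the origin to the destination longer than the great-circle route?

10.7%

Great circle: σ = 1.5145 rad → d_gc = Rσ = 9635.5 km
Rhumb: Δφ = -0.9308, Δλ = +2.0405, Δψ = -1.3628, q = Δφ/Δψ = 0.6830 → d_rh = R√(Δφ²+q²Δλ²) = 10661.8 km
Excess = (10661.8 − 9635.5) / 9635.5 = 1026.3 / 9635.5 = 10.651% ≈ 10.7%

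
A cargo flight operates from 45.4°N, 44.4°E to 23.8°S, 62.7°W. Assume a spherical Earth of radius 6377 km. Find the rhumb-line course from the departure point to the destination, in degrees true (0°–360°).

Δψ = ln[tan(π/4+φ₂/2)/tan(π/4+φ₁/2)] = -1.3192
Δλ = -1.8692 rad (taken the short way round)
course = atan2(Δλ, Δψ) = 234.79°

234.8°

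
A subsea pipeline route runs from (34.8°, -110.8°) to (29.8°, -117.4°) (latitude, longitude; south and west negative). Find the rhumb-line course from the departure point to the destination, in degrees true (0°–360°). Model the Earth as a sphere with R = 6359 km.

Δψ = ln[tan(π/4+φ₂/2)/tan(π/4+φ₁/2)] = -0.1033
Δλ = -0.1152 rad (taken the short way round)
course = atan2(Δλ, Δψ) = 228.12°

228.1°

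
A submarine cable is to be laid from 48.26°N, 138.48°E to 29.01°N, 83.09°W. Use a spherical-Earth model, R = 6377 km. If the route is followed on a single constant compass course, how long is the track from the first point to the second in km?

Δψ = ln[tan(π/4+φ₂/2)/tan(π/4+φ₁/2)] = -0.4348;  Δφ = -0.3360 rad,  Δλ = +2.4161 rad
q = Δφ/Δψ = 0.7727
d = R·√(Δφ² + q²Δλ²) = 6377·1.89686 = 12096 km

12096 km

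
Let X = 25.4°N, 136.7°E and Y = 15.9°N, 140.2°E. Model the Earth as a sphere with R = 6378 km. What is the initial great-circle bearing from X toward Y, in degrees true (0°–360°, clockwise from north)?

N = sin Δλ·cos φ₂ = +0.0587;  D = cos φ₁ sin φ₂ − sin φ₁ cos φ₂ cos Δλ = -0.1643
initial course = atan2(N, D) = 160.33°

160.3°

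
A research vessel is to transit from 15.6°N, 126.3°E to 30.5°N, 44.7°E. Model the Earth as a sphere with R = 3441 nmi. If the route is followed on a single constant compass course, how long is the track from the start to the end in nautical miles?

Δψ = ln[tan(π/4+φ₂/2)/tan(π/4+φ₁/2)] = +0.2837;  Δφ = +0.2601 rad,  Δλ = -1.4242 rad
q = Δφ/Δψ = 0.9166
d = R·√(Δφ² + q²Δλ²) = 3441·1.33109 = 4580 nmi

4580 nmi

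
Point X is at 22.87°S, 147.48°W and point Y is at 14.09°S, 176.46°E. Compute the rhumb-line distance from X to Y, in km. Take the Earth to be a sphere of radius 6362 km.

Rhumb course C = atan2(Δλ, Δψ) with Δψ = ln[tan(π/4+φ₂/2)/tan(π/4+φ₁/2)] = +0.1618, Δλ = -0.6294 → C = 284.41°
d = R·|Δφ| / |cos C| = 6362·0.15324 / 0.24894 = 3916 km

3916 km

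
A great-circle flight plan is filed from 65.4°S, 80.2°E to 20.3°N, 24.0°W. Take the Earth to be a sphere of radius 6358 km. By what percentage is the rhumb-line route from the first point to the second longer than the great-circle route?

Great circle: σ = 1.9946 rad → d_gc = Rσ = 12681.6 km
Rhumb: Δφ = +1.4957, Δλ = -1.8186, Δψ = +1.8851, q = Δφ/Δψ = 0.7935 → d_rh = R√(Δφ²+q²Δλ²) = 13214.3 km
Excess = (13214.3 − 12681.6) / 12681.6 = 532.7 / 12681.6 = 4.20% ≈ 4.2%

4.2%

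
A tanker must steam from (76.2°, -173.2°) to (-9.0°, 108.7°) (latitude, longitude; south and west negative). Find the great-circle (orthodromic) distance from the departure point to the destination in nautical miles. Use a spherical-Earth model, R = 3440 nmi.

Haversine: a = sin²(Δφ/2)+cos φ₁ cos φ₂ sin²(Δλ/2) = 0.55167;  σ = 2·atan2(√a,√(1−a))
σ = 95.931° → d = Rσ = 3440·1.67432 = 5760 nmi

5760 nmi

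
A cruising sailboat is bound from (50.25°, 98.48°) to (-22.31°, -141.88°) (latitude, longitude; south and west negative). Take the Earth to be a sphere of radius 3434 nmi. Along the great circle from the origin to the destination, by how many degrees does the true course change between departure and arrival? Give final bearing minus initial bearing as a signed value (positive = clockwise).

+54.5°

At departure: θ₁ = atan2(sin Δλ cos φ₂, cos φ₁ sin φ₂ − sin φ₁ cos φ₂ cos Δλ) = 82.28°
At arrival: θ₂ = atan2(sin Δλ cos φ₁, −cos φ₂ sin φ₁ + sin φ₂ cos φ₁ cos Δλ) = 136.77°
Δθ = θ₂ − θ₁ = +54.5°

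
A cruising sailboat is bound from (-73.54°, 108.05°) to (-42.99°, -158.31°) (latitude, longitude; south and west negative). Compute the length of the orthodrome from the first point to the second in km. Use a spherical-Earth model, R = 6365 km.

cos σ = sin φ₁ sin φ₂ + cos φ₁ cos φ₂ cos Δλ
      = sin(-73.54°)sin(-42.99°) + cos(-73.54°)cos(-42.99°)cos(93.64°) = 0.6408
σ = 50.151° → d = Rσ = 6365·0.87530 = 5571 km

5571 km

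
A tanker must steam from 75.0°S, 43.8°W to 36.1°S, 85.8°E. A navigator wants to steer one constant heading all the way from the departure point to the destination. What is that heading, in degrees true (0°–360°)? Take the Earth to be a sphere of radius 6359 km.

Meridional parts: M(φ₁)=-2.0276, M(φ₂)=-0.6764 → ΔM = +1.3512;  Δλ = +2.2619 rad
tan C = Δλ / ΔM = +1.6741 → C = 59.15°

59.1°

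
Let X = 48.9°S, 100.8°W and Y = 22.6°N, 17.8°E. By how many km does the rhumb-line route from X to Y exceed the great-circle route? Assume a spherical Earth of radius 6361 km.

337 km

Great circle: cos σ = sin φ₁ sin φ₂ + cos φ₁ cos φ₂ cos Δλ,  σ = 2.1897 rad → d_gc = 13928.4 km
Rhumb line: Δψ = +1.3862, q = Δφ/Δψ = 0.9002, d_rh = R√(Δφ²+q²Δλ²) = 14265.6 km
Excess = 14265.6 − 13928.4 = 337.2 ≈ 337 km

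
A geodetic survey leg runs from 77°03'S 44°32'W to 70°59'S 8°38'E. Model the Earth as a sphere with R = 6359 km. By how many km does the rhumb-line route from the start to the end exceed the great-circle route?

57 km

Great circle: cos σ = sin φ₁ sin φ₂ + cos φ₁ cos φ₂ cos Δλ,  σ = 0.2648 rad → d_gc = 1683.6 km
Rhumb line: Δψ = +0.3892, q = Δφ/Δψ = 0.2721, d_rh = R√(Δφ²+q²Δλ²) = 1740.8 km
Excess = 1740.8 − 1683.6 = 57.2 ≈ 57 km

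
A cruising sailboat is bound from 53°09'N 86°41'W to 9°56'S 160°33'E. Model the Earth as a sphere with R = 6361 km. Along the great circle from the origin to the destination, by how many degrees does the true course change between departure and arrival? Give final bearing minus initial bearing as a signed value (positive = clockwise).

-66.0°

Initial bearing θ₁ = atan2(sin Δλ cos φ₂, cos φ₁ sin φ₂ − sin φ₁ cos φ₂ cos Δλ) = 282.51°
Final bearing θ₂ = (initial bearing from the destination back to the start) + 180° = 216.47°
Δθ = θ₂ − θ₁ = -66.0°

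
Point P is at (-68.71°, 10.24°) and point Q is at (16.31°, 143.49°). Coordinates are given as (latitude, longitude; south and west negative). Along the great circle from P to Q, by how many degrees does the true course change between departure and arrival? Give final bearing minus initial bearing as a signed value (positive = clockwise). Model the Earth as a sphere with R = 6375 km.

-108.4°

At departure: θ₁ = atan2(sin Δλ cos φ₂, cos φ₁ sin φ₂ − sin φ₁ cos φ₂ cos Δλ) = 126.15°
At arrival: θ₂ = atan2(sin Δλ cos φ₁, −cos φ₂ sin φ₁ + sin φ₂ cos φ₁ cos Δλ) = 17.79°
Δθ = θ₂ − θ₁ = -108.4°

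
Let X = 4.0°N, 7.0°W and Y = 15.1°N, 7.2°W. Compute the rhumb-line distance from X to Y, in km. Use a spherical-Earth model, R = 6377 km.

Δψ = ln[tan(π/4+φ₂/2)/tan(π/4+φ₁/2)] = +0.1968;  Δφ = +0.1937 rad,  Δλ = -0.0035 rad
q = Δφ/Δψ = 0.9845
d = R·√(Δφ² + q²Δλ²) = 6377·0.19376 = 1236 km

1236 km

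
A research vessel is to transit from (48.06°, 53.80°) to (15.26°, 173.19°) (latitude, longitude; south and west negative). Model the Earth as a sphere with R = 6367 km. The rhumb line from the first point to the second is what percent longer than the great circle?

7.7%

Great circle: σ = 1.6917 rad → d_gc = Rσ = 10771.3 km
Rhumb: Δφ = -0.5725, Δλ = +2.0837, Δψ = -0.6895, q = Δφ/Δψ = 0.8303 → d_rh = R√(Δφ²+q²Δλ²) = 11602.9 km
Excess = (11602.9 − 10771.3) / 10771.3 = 831.6 / 10771.3 = 7.72% ≈ 7.7%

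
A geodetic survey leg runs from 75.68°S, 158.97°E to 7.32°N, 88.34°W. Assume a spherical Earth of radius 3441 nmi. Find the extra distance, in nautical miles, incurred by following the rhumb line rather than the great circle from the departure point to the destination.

Great circle: cos σ = sin φ₁ sin φ₂ + cos φ₁ cos φ₂ cos Δλ,  σ = 1.7906 rad → d_gc = 6161.6 nmi
Rhumb line: Δψ = +2.2026, q = Δφ/Δψ = 0.6577, d_rh = R√(Δφ²+q²Δλ²) = 6682.8 nmi
Excess = 6682.8 − 6161.6 = 521.2 ≈ 521 nmi

521 nmi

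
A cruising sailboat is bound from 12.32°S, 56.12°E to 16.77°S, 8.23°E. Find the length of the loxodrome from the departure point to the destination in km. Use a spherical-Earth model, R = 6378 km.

Δψ = ln[tan(π/4+φ₂/2)/tan(π/4+φ₁/2)] = -0.0803;  Δφ = -0.0777 rad,  Δλ = -0.8358 rad
q = Δφ/Δψ = 0.9677
d = R·√(Δφ² + q²Δλ²) = 6378·0.81254 = 5182 km

5182 km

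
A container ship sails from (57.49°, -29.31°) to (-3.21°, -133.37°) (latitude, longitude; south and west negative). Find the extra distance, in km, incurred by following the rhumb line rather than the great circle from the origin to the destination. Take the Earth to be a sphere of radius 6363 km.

Great circle: cos σ = sin φ₁ sin φ₂ + cos φ₁ cos φ₂ cos Δλ,  σ = 1.7493 rad → d_gc = 11131.0 km
Rhumb line: Δψ = -1.2885, q = Δφ/Δψ = 0.8222, d_rh = R√(Δφ²+q²Δλ²) = 11649.9 km
Excess = 11649.9 − 11131.0 = 518.9 ≈ 519 km

519 km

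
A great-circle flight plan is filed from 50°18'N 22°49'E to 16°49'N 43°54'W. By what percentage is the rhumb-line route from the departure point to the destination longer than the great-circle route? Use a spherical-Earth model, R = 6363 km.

Great circle: σ = 1.0880 rad → d_gc = Rσ = 6922.7 km
Rhumb: Δφ = -0.5844, Δλ = -1.1644, Δψ = -0.7210, q = Δφ/Δψ = 0.8105 → d_rh = R√(Δφ²+q²Δλ²) = 7063.2 km
Excess = (7063.2 − 6922.7) / 6922.7 = 140.5 / 6922.7 = 2.03% ≈ 2.0%

2.0%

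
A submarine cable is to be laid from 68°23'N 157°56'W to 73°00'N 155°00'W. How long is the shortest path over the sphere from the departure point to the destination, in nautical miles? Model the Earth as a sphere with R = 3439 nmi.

283 nmi

cos σ = sin φ₁ sin φ₂ + cos φ₁ cos φ₂ cos Δλ
      = sin(68.38°)sin(73.00°) + cos(68.38°)cos(73.00°)cos(2.93°) = 0.9966
σ = 4.716° → d = Rσ = 3439·0.08231 = 283 nmi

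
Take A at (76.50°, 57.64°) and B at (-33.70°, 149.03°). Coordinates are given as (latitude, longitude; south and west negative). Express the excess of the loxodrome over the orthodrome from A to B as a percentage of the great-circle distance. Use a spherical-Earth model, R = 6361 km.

Great circle: σ = 2.1463 rad → d_gc = Rσ = 13652.4 km
Rhumb: Δφ = -1.9234, Δλ = +1.5951, Δψ = -2.7594, q = Δφ/Δψ = 0.6970 → d_rh = R√(Δφ²+q²Δλ²) = 14131.4 km
Excess = (14131.4 − 13652.4) / 13652.4 = 479.0 / 13652.4 = 3.51% ≈ 3.5%

3.5%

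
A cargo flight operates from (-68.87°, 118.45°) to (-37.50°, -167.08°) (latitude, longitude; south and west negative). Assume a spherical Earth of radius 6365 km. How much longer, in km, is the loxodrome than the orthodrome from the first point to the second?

277 km

Great circle: cos σ = sin φ₁ sin φ₂ + cos φ₁ cos φ₂ cos Δλ,  σ = 0.8706 rad → d_gc = 5541.1 km
Rhumb line: Δψ = +0.9723, q = Δφ/Δψ = 0.5631, d_rh = R√(Δφ²+q²Δλ²) = 5817.7 km
Excess = 5817.7 − 5541.1 = 276.6 ≈ 277 km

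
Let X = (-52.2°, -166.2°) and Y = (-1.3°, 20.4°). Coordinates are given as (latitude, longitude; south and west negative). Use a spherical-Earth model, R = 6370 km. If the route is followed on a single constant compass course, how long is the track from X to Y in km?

17277 km

Δψ = ln[tan(π/4+φ₂/2)/tan(π/4+φ₁/2)] = +1.0492;  Δφ = +0.8884 rad,  Δλ = -3.0264 rad
q = Δφ/Δψ = 0.8468
d = R·√(Δφ² + q²Δλ²) = 6370·2.71223 = 17277 km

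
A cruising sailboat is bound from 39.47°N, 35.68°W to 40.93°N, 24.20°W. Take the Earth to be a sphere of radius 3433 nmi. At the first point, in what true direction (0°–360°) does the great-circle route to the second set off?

N = sin Δλ·cos φ₂ = +0.1504;  D = cos φ₁ sin φ₂ − sin φ₁ cos φ₂ cos Δλ = +0.0351
initial course = atan2(N, D) = 76.87°

76.9°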